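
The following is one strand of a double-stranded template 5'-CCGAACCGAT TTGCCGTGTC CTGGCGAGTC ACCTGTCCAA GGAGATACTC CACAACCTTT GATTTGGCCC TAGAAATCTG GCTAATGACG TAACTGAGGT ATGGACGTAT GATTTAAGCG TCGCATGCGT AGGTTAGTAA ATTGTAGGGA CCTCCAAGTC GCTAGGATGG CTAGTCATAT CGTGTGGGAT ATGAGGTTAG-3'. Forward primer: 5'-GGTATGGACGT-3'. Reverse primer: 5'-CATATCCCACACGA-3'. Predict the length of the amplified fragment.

Scanning the template, GGTATGGACGT occurs at positions 98–108; this primer anneals to the bottom strand there with its 3' end pointing downstream.
Reverse complement of the reverse primer: TCGTGTGGGATATG. This occurs on the top strand at positions 180–193.
Amplicon spans positions 98–193: 96 bp.

96 bp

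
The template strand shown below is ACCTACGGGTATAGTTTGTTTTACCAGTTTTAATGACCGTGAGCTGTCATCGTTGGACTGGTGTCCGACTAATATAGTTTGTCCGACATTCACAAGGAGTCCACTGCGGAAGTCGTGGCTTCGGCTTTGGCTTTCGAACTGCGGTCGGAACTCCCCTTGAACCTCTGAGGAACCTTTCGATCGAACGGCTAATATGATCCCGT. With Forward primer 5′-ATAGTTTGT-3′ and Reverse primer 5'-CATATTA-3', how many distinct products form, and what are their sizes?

Two products: 186 bp, 123 bp

The forward primer ATAGTTTGT matches the top strand at positions 11–19, 74–82.
The reverse primer's reverse complement is TAATATG, matching at positions 190–196.
Each forward site pairs with the reverse site to give a product ending at position 196: sizes 186, 123 bp.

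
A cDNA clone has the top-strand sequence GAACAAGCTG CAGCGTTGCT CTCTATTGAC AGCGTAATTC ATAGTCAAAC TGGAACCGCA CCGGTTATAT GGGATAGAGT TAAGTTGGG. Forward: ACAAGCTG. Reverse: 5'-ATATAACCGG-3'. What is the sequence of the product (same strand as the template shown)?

Forward primer ACAAGCTG is found on the top strand at positions 3–10.
The reverse primer's reverse complement is CCGGTTATAT, which matches the template at positions 61–70.
The product is the template from position 3 through 70 (68 bp).

5'-ACAAGCTGCAGCGTTGCTCTCTATTGACAGCGTAATTCATAGTCAAACTGGAACCGCACCGGTTATAT-3'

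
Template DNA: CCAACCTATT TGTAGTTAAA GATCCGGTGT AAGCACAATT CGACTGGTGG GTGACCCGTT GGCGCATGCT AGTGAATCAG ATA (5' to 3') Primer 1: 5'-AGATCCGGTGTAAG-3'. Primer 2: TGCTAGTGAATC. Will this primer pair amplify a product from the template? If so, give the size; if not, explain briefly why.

Primer 1 (AGATCCGGTGTAAG) matches the top strand at positions 20–33 (3' end points downstream).
Primer 2 (TGCTAGTGAATC) also matches the top strand directly, at positions 67–78 — its reverse complement GATTCACTAGCA is not present.
Both primers anneal to the bottom strand with 3' ends pointing the same way, so neither can prime synthesis back toward the other.

No product — both primers anneal to the same strand and extend in the same direction.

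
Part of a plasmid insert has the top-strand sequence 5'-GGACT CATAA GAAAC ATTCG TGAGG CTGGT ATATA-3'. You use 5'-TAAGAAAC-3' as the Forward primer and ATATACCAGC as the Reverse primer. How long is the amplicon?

Scanning the template, TAAGAAAC occurs at positions 8–15; this primer anneals to the bottom strand there with its 3' end pointing downstream.
Taking the reverse complement of ATATACCAGC gives GCTGGTATAT, found at positions 25–34 on the template; the primer anneals here to the top strand with its 3' end pointing upstream.
Amplicon spans positions 8–34: 27 bp.

27 bp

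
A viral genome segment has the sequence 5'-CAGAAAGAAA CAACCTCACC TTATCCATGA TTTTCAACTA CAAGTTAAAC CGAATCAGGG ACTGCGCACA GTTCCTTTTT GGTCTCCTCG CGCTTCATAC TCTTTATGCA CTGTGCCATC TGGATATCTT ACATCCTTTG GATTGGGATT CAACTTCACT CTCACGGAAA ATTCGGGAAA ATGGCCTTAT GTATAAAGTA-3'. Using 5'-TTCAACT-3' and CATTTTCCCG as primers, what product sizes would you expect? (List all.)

151 bp, 35 bp

The forward primer TTCAACT matches the top strand at positions 33–39, 149–155.
The reverse primer's reverse complement is CGGGAAAATG, matching at positions 174–183.
Each forward site pairs with the reverse site to give a product ending at position 183: sizes 151, 35 bp.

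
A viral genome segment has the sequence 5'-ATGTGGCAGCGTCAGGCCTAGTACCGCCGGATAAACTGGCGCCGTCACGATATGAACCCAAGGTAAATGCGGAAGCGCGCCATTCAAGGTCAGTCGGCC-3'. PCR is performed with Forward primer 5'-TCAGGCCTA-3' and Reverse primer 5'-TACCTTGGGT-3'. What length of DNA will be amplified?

54 bp

Forward primer TCAGGCCTA is found on the top strand at positions 12–20.
Taking the reverse complement of TACCTTGGGT gives ACCCAAGGTA, found at positions 56–65 on the template; the primer anneals here to the top strand with its 3' end pointing upstream.
Amplicon spans positions 12–65: 54 bp.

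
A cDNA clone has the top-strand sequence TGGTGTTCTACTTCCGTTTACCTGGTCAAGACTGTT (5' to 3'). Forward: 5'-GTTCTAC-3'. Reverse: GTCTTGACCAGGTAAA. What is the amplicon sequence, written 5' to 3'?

Scanning the template, GTTCTAC occurs at positions 5–11; this primer anneals to the bottom strand there with its 3' end pointing downstream.
The reverse primer's reverse complement is TTTACCTGGTCAAGAC, which matches the template at positions 17–32.
The product is the template from position 5 through 32 (28 bp).

5'-GTTCTACTTCCGTTTACCTGGTCAAGAC-3'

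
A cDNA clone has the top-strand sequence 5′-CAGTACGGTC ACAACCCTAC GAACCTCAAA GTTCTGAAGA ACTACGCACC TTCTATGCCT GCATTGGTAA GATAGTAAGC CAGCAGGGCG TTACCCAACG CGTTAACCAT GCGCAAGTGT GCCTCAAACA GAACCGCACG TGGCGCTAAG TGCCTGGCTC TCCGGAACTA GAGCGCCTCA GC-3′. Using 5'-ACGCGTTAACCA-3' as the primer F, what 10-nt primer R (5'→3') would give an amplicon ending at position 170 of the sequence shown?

The forward primer binds at positions 98–109; the product's 3' end on the top strand is position 170.
The reverse primer anneals to the top strand over positions 161–170, i.e. to TCCGGAACTA.
Its sequence written 5'→3' is the reverse complement: TAGTTCCGGA.

5'-TAGTTCCGGA-3'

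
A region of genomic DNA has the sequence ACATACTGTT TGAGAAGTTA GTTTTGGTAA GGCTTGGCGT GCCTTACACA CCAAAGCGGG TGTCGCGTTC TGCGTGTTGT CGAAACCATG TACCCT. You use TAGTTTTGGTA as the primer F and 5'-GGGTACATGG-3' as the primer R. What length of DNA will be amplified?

77 bp

The forward primer matches the template at positions 19–29.
The reverse primer's reverse complement is CCATGTACCC, which matches the template at positions 86–95.
Amplicon spans positions 19–95: 77 bp.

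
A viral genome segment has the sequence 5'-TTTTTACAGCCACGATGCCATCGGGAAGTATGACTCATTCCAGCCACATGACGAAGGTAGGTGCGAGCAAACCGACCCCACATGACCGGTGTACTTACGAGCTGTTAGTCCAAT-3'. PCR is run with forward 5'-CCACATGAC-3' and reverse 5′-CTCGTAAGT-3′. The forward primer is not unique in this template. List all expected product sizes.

The forward primer CCACATGAC matches the top strand at positions 44–52, 78–86.
The reverse primer's reverse complement is ACTTACGAG, matching at positions 93–101.
Each forward site pairs with the reverse site to give a product ending at position 101: sizes 58, 24 bp.

58 bp, 24 bp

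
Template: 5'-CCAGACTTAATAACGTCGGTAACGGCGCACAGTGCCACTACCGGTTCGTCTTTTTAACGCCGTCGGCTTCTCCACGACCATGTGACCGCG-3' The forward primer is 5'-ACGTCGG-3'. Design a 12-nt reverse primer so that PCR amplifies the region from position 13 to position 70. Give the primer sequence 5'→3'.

5'-GAAGCCGACGGC-3'

The product's 3' end on the top strand is position 70.
The reverse primer anneals to the top strand over positions 59–70, i.e. to GCCGTCGGCTTC.
Its sequence written 5'→3' is the reverse complement: GAAGCCGACGGC.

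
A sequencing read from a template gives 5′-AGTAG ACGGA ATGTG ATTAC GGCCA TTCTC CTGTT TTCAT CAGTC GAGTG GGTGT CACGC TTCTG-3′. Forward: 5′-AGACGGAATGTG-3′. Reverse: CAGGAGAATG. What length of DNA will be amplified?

30 bp

Scanning the template, AGACGGAATGTG occurs at positions 4–15; this primer anneals to the bottom strand there with its 3' end pointing downstream.
Taking the reverse complement of CAGGAGAATG gives CATTCTCCTG, found at positions 24–33 on the template; the primer anneals here to the top strand with its 3' end pointing upstream.
The product runs from position 4 to position 33, so its length is 33 − 4 + 1 = 30 bp.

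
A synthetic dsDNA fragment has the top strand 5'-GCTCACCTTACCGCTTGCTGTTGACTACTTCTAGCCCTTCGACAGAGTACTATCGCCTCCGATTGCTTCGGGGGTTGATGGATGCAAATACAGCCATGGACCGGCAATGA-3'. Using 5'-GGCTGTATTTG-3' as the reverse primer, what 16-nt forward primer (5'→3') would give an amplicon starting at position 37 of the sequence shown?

5'-CTTCGACAGAGTACTA-3'

The reverse primer's reverse complement CAAATACAGCC matches the template at positions 85–95; the product starts at position 37.
The forward primer is identical to the top strand over positions 37–52: CTTCGACAGAGTACTA.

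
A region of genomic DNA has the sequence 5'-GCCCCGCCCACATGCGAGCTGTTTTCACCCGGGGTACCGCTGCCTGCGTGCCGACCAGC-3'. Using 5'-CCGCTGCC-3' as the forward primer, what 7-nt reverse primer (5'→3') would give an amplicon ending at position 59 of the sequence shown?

The forward primer binds at positions 37–44; the product's 3' end on the top strand is position 59.
The reverse primer anneals to the top strand over positions 53–59, i.e. to GACCAGC.
Its sequence written 5'→3' is the reverse complement: GCTGGTC.

5'-GCTGGTC-3'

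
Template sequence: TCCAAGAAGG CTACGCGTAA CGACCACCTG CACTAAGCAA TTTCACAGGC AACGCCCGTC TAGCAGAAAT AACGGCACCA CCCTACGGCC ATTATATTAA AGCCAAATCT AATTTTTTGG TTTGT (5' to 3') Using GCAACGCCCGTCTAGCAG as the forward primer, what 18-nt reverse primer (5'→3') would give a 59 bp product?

5'-TTTGGCTTTAATATAATG-3'

The forward primer binds at positions 49–66, so a 59 bp product ends at position 49 + 59 − 1 = 107.
The reverse primer anneals to the top strand over positions 90–107, i.e. to CATTATATTAAAGCCAAA.
Its sequence written 5'→3' is the reverse complement: TTTGGCTTTAATATAATG.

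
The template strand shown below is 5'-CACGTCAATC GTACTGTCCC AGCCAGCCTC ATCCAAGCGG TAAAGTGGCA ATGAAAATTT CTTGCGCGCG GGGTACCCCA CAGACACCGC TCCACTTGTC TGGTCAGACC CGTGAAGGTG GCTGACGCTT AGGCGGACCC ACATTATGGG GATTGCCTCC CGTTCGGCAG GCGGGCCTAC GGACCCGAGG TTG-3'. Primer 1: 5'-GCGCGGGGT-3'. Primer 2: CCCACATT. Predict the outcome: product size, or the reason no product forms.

No product — both primers anneal to the same strand and extend in the same direction.

Primer 1 (GCGCGGGGT) matches the top strand at positions 66–74 (3' end points downstream).
Primer 2 (CCCACATT) also matches the top strand directly, at positions 138–145 — its reverse complement AATGTGGG is not present.
Both primers anneal to the bottom strand with 3' ends pointing the same way, so neither can prime synthesis back toward the other.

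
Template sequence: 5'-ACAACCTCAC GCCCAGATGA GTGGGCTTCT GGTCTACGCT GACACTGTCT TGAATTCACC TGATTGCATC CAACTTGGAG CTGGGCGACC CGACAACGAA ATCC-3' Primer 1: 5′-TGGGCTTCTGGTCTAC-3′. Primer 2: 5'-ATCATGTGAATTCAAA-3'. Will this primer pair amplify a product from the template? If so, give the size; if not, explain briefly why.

Primer 2 (ATCATGTGAATTCAAA) does not match the top strand, and its reverse complement TTTGAATTCACATGAT does not match either.
With no annealing site for primer 2, no amplification occurs.

No product — primer 2 has no binding site in the template.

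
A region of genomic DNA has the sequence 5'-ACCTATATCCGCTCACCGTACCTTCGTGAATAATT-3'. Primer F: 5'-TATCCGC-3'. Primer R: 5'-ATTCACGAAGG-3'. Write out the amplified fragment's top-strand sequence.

5'-TATCCGCTCACCGTACCTTCGTGAAT-3'

Forward primer TATCCGC is found on the top strand at positions 6–12.
Reverse complement of the reverse primer: CCTTCGTGAAT. This occurs on the top strand at positions 21–31.
The product is the template from position 6 through 31 (26 bp).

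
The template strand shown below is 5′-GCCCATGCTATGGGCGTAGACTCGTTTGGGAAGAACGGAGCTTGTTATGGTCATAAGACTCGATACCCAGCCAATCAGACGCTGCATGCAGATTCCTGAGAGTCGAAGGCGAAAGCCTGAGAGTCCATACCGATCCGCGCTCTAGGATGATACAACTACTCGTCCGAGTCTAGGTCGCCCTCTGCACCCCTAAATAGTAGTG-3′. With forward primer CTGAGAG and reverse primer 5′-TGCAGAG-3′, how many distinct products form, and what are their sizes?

The forward primer CTGAGAG matches the top strand at positions 96–102, 117–123.
The reverse primer's reverse complement is CTCTGCA, matching at positions 180–186.
Each forward site pairs with the reverse site to give a product ending at position 186: sizes 91, 70 bp.

Two products: 91 bp, 70 bp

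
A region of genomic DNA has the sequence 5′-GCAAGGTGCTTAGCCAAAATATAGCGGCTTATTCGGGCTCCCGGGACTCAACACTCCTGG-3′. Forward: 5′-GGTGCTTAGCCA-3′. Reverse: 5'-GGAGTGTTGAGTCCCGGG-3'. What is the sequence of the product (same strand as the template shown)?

Scanning the template, GGTGCTTAGCCA occurs at positions 5–16; this primer anneals to the bottom strand there with its 3' end pointing downstream.
Reverse complement of the reverse primer: CCCGGGACTCAACACTCC. This occurs on the top strand at positions 40–57.
The product is the template from position 5 through 57 (53 bp).

5'-GGTGCTTAGCCAAAATATAGCGGCTTATTCGGGCTCCCGGGACTCAACACTCC-3'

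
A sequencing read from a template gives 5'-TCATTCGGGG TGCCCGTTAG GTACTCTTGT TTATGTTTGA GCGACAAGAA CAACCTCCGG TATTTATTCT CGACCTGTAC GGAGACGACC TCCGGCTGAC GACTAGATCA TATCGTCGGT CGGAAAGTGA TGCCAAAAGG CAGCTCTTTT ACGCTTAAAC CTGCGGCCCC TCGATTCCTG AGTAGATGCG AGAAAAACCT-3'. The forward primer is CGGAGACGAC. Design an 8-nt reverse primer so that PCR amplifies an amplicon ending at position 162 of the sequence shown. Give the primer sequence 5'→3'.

The forward primer binds at positions 80–89; the product's 3' end on the top strand is position 162.
The reverse primer anneals to the top strand over positions 155–162, i.e. to TTAAACCT.
Its sequence written 5'→3' is the reverse complement: AGGTTTAA.

5'-AGGTTTAA-3'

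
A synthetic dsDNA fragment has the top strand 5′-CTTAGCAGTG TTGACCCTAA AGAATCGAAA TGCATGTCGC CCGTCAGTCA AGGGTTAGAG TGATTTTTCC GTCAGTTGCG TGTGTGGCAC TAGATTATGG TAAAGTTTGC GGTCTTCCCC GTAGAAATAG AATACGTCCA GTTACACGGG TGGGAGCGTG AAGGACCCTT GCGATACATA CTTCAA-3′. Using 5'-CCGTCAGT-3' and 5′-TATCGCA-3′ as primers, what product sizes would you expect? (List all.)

136 bp, 108 bp

The forward primer CCGTCAGT matches the top strand at positions 41–48, 69–76.
The reverse primer's reverse complement is TGCGATA, matching at positions 170–176.
Each forward site pairs with the reverse site to give a product ending at position 176: sizes 136, 108 bp.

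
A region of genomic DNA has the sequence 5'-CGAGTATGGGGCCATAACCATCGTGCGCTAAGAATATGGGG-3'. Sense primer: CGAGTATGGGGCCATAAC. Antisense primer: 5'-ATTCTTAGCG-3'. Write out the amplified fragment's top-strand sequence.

5'-CGAGTATGGGGCCATAACCATCGTGCGCTAAGAAT-3'

Scanning the template, CGAGTATGGGGCCATAAC occurs at positions 1–18; this primer anneals to the bottom strand there with its 3' end pointing downstream.
Reverse complement of the reverse primer: CGCTAAGAAT. This occurs on the top strand at positions 26–35.
The product is the template from position 1 through 35 (35 bp).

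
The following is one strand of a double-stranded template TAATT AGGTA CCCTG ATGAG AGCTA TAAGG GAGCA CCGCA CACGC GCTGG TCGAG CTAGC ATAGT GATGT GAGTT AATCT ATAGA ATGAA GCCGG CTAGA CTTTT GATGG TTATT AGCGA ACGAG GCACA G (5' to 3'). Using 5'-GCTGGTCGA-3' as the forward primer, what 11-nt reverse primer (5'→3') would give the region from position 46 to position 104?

5'-AAAGTCTAGCC-3'

The product's 3' end on the top strand is position 104.
The reverse primer anneals to the top strand over positions 94–104, i.e. to GGCTAGACTTT.
Its sequence written 5'→3' is the reverse complement: AAAGTCTAGCC.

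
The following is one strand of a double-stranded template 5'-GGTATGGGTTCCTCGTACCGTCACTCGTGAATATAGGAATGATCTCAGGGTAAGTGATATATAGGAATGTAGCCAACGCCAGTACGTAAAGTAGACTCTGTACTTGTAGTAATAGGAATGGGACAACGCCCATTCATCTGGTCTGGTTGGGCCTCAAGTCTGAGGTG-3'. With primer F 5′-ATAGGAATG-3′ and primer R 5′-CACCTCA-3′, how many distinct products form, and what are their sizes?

Three products: 135 bp, 107 bp, 56 bp

The forward primer ATAGGAATG matches the top strand at positions 33–41, 61–69, 112–120.
The reverse primer's reverse complement is TGAGGTG, matching at positions 161–167.
Each forward site pairs with the reverse site to give a product ending at position 167: sizes 135, 107, 56 bp.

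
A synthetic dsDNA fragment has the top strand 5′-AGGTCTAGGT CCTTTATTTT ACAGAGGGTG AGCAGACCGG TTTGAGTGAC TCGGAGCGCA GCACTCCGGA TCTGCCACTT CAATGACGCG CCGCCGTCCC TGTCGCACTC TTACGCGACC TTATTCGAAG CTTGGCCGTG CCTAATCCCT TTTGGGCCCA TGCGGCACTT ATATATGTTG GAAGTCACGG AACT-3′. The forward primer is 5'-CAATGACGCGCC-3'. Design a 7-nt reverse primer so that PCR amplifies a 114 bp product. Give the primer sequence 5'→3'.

5'-AGTTCCG-3'

The forward primer binds at positions 81–92, so a 114 bp product ends at position 81 + 114 − 1 = 194.
The reverse primer anneals to the top strand over positions 188–194, i.e. to CGGAACT.
Its sequence written 5'→3' is the reverse complement: AGTTCCG.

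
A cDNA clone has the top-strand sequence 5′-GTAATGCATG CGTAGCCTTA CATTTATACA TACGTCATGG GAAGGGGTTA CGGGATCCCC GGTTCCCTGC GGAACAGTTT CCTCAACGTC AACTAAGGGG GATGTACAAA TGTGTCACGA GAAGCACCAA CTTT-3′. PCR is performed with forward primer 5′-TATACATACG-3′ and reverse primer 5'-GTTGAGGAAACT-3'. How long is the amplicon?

The forward primer matches the template at positions 25–34.
Reverse complement of the reverse primer: AGTTTCCTCAAC. This occurs on the top strand at positions 76–87.
Product length = (reverse-primer end) − (forward-primer start) + 1 = 87 − 25 + 1 = 63 bp.

63 bp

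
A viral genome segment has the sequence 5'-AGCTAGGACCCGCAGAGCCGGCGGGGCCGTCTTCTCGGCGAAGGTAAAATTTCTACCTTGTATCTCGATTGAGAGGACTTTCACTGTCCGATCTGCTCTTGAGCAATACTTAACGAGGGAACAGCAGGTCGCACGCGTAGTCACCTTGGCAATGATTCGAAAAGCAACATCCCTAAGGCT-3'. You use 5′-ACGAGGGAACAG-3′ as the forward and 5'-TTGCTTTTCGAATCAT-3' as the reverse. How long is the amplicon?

55 bp

Scanning the template, ACGAGGGAACAG occurs at positions 113–124; this primer anneals to the bottom strand there with its 3' end pointing downstream.
Taking the reverse complement of TTGCTTTTCGAATCAT gives ATGATTCGAAAAGCAA, found at positions 152–167 on the template; the primer anneals here to the top strand with its 3' end pointing upstream.
The product runs from position 113 to position 167, so its length is 167 − 113 + 1 = 55 bp.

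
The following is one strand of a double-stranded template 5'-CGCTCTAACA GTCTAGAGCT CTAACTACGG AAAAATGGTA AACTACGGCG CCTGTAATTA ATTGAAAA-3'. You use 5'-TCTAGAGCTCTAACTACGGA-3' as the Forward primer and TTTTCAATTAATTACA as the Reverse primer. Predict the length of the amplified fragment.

57 bp

The forward primer matches the template at positions 12–31.
The reverse primer's reverse complement is TGTAATTAATTGAAAA, which matches the template at positions 53–68.
The product runs from position 12 to position 68, so its length is 68 − 12 + 1 = 57 bp.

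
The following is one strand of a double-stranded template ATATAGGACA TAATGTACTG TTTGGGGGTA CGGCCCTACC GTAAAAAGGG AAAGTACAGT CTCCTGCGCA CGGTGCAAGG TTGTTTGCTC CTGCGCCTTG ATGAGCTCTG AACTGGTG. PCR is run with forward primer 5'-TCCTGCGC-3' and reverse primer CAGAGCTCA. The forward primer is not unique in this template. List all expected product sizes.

49 bp, 22 bp

The forward primer TCCTGCGC matches the top strand at positions 62–69, 89–96.
The reverse primer's reverse complement is TGAGCTCTG, matching at positions 102–110.
Each forward site pairs with the reverse site to give a product ending at position 110: sizes 49, 22 bp.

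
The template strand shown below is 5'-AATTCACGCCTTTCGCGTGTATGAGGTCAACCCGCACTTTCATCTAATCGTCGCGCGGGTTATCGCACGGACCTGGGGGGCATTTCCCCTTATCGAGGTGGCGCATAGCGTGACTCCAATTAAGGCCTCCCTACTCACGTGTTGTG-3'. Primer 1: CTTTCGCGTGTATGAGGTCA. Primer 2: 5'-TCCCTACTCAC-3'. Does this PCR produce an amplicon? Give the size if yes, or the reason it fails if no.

No product — both primers anneal to the same strand and extend in the same direction.

Primer 1 (CTTTCGCGTGTATGAGGTCA) matches the top strand at positions 10–29 (3' end points downstream).
Primer 2 (TCCCTACTCAC) also matches the top strand directly, at positions 128–138 — its reverse complement GTGAGTAGGGA is not present.
Both primers anneal to the bottom strand with 3' ends pointing the same way, so neither can prime synthesis back toward the other.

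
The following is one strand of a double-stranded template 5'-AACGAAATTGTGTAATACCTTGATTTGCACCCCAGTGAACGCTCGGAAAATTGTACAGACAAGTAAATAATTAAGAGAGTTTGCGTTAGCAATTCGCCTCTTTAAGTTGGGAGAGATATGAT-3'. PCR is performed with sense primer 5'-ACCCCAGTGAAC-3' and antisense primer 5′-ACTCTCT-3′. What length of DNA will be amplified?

The forward primer matches the template at positions 29–40.
Taking the reverse complement of ACTCTCT gives AGAGAGT, found at positions 74–80 on the template; the primer anneals here to the top strand with its 3' end pointing upstream.
Product length = (reverse-primer end) − (forward-primer start) + 1 = 80 − 29 + 1 = 52 bp.

52 bp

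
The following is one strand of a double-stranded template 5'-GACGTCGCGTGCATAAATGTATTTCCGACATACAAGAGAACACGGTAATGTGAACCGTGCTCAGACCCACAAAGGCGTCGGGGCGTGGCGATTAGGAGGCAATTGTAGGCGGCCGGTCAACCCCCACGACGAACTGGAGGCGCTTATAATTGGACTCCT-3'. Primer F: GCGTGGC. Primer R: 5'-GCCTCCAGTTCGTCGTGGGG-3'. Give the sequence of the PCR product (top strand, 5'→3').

Scanning the template, GCGTGGC occurs at positions 83–89; this primer anneals to the bottom strand there with its 3' end pointing downstream.
The reverse primer's reverse complement is CCCCACGACGAACTGGAGGC, which matches the template at positions 122–141.
The product is the template from position 83 through 141 (59 bp).

5'-GCGTGGCGATTAGGAGGCAATTGTAGGCGGCCGGTCAACCCCCACGACGAACTGGAGGC-3'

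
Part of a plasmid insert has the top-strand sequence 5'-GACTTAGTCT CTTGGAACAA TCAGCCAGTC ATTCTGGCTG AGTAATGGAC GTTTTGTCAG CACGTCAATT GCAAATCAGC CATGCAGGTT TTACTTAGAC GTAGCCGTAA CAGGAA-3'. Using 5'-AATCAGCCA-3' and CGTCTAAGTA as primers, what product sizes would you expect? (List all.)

The forward primer AATCAGCCA matches the top strand at positions 19–27, 74–82.
The reverse primer's reverse complement is TACTTAGACG, matching at positions 92–101.
Each forward site pairs with the reverse site to give a product ending at position 101: sizes 83, 28 bp.

83 bp, 28 bp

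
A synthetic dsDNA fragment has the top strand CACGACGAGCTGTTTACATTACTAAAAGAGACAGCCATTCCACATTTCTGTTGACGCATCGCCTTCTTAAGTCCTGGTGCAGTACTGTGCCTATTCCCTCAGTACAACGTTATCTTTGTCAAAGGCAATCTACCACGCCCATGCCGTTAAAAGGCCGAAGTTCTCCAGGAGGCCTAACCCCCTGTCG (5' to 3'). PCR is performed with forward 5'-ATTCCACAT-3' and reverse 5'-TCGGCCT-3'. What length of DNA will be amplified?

Forward primer ATTCCACAT is found on the top strand at positions 37–45.
The reverse primer's reverse complement is AGGCCGA, which matches the template at positions 152–158.
Product length = (reverse-primer end) − (forward-primer start) + 1 = 158 − 37 + 1 = 122 bp.

122 bp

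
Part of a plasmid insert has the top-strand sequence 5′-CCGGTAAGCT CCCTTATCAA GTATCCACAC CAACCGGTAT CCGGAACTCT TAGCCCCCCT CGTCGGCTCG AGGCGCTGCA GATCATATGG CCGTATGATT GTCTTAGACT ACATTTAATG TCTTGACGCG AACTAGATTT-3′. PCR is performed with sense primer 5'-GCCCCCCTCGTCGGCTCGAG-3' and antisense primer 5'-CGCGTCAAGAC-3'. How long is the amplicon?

78 bp

Forward primer GCCCCCCTCGTCGGCTCGAG is found on the top strand at positions 53–72.
Taking the reverse complement of CGCGTCAAGAC gives GTCTTGACGCG, found at positions 120–130 on the template; the primer anneals here to the top strand with its 3' end pointing upstream.
Product length = (reverse-primer end) − (forward-primer start) + 1 = 130 − 53 + 1 = 78 bp.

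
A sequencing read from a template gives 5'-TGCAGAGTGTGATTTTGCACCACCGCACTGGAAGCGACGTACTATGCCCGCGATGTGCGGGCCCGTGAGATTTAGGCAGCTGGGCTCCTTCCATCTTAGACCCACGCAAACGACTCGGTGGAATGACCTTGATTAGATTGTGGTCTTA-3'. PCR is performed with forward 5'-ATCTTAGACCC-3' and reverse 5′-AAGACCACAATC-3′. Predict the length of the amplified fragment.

55 bp

The forward primer matches the template at positions 93–103.
Reverse complement of the reverse primer: GATTGTGGTCTT. This occurs on the top strand at positions 136–147.
Product length = (reverse-primer end) − (forward-primer start) + 1 = 147 − 93 + 1 = 55 bp.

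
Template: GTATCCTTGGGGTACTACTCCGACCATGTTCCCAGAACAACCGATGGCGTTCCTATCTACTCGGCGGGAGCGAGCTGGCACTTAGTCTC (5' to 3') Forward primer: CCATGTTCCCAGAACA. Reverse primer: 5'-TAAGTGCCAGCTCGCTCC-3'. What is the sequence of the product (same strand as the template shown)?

5'-CCATGTTCCCAGAACAACCGATGGCGTTCCTATCTACTCGGCGGGAGCGAGCTGGCACTTA-3'

Forward primer CCATGTTCCCAGAACA is found on the top strand at positions 24–39.
Reverse complement of the reverse primer: GGAGCGAGCTGGCACTTA. This occurs on the top strand at positions 67–84.
The product is the template from position 24 through 84 (61 bp).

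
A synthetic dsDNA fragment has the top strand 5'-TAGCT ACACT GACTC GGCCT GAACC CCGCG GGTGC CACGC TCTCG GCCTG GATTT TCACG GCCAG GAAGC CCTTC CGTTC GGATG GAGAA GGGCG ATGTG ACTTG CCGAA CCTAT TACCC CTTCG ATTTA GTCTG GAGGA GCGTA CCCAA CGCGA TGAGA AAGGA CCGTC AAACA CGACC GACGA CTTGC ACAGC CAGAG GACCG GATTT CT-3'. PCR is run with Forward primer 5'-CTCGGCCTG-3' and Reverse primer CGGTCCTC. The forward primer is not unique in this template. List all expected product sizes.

The forward primer CTCGGCCTG matches the top strand at positions 13–21, 42–50.
The reverse primer's reverse complement is GAGGACCG, matching at positions 198–205.
Each forward site pairs with the reverse site to give a product ending at position 205: sizes 193, 164 bp.

193 bp, 164 bp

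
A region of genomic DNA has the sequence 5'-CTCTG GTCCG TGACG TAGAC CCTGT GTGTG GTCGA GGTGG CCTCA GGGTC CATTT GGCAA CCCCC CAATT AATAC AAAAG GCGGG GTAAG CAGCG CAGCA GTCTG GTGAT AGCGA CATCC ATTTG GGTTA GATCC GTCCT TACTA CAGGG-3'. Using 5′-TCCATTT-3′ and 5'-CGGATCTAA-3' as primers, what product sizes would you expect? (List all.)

The forward primer TCCATTT matches the top strand at positions 49–55, 118–124.
The reverse primer's reverse complement is TTAGATCCG, matching at positions 128–136.
Each forward site pairs with the reverse site to give a product ending at position 136: sizes 88, 19 bp.

88 bp, 19 bp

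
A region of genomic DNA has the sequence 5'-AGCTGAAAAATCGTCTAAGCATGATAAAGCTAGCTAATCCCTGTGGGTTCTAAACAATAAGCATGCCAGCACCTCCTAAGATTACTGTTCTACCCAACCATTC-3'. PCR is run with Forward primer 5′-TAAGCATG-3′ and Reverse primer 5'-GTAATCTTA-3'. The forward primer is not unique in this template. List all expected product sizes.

The forward primer TAAGCATG matches the top strand at positions 16–23, 58–65.
The reverse primer's reverse complement is TAAGATTAC, matching at positions 77–85.
Each forward site pairs with the reverse site to give a product ending at position 85: sizes 70, 28 bp.

70 bp, 28 bp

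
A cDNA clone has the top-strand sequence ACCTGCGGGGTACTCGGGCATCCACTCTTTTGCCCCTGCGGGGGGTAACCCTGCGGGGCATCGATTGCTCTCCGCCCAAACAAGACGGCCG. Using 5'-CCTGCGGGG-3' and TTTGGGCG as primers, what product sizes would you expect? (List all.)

79 bp, 46 bp, 31 bp

The forward primer CCTGCGGGG matches the top strand at positions 2–10, 35–43, 50–58.
The reverse primer's reverse complement is CGCCCAAA, matching at positions 73–80.
Each forward site pairs with the reverse site to give a product ending at position 80: sizes 79, 46, 31 bp.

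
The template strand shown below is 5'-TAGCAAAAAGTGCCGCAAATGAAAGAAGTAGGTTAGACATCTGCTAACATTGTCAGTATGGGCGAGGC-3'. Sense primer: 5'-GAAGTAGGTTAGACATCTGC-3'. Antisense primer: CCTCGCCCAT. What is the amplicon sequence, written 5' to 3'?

5'-GAAGTAGGTTAGACATCTGCTAACATTGTCAGTATGGGCGAGG-3'

Scanning the template, GAAGTAGGTTAGACATCTGC occurs at positions 25–44; this primer anneals to the bottom strand there with its 3' end pointing downstream.
Reverse complement of the reverse primer: ATGGGCGAGG. This occurs on the top strand at positions 58–67.
The product is the template from position 25 through 67 (43 bp).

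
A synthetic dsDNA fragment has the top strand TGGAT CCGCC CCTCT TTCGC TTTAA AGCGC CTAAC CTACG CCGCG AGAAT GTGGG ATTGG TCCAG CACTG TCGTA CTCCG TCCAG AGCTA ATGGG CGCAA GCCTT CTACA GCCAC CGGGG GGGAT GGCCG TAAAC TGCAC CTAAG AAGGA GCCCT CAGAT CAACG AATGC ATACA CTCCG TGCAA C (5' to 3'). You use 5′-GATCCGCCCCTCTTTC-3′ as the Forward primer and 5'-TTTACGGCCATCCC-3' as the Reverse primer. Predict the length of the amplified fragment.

The forward primer matches the template at positions 3–18.
The reverse primer's reverse complement is GGGATGGCCGTAAA, which matches the template at positions 121–134.
The product runs from position 3 to position 134, so its length is 134 − 3 + 1 = 132 bp.

132 bp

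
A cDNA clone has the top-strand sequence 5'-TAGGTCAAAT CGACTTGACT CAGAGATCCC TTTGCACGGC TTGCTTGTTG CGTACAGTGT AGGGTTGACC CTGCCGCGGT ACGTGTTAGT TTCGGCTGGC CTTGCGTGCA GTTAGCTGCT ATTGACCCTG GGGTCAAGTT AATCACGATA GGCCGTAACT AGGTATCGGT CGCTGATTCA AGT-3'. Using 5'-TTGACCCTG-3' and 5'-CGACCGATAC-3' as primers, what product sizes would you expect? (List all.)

108 bp, 51 bp

The forward primer TTGACCCTG matches the top strand at positions 65–73, 122–130.
The reverse primer's reverse complement is GTATCGGTCG, matching at positions 163–172.
Each forward site pairs with the reverse site to give a product ending at position 172: sizes 108, 51 bp.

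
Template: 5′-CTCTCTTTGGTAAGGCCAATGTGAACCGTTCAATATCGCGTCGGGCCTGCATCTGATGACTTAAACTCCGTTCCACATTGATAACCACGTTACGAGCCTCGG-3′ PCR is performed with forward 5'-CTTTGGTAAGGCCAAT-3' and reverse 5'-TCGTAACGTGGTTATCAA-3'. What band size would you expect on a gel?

Scanning the template, CTTTGGTAAGGCCAAT occurs at positions 5–20; this primer anneals to the bottom strand there with its 3' end pointing downstream.
Reverse complement of the reverse primer: TTGATAACCACGTTACGA. This occurs on the top strand at positions 78–95.
The product runs from position 5 to position 95, so its length is 95 − 5 + 1 = 91 bp.

91 bp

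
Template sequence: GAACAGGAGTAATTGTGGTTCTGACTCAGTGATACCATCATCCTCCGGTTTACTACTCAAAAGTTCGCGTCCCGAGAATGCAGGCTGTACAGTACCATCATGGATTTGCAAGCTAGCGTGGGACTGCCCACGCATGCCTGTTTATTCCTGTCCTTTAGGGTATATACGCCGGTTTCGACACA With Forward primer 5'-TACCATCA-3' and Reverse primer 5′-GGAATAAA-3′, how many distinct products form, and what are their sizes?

Two products: 116 bp, 56 bp

The forward primer TACCATCA matches the top strand at positions 33–40, 93–100.
The reverse primer's reverse complement is TTTATTCC, matching at positions 141–148.
Each forward site pairs with the reverse site to give a product ending at position 148: sizes 116, 56 bp.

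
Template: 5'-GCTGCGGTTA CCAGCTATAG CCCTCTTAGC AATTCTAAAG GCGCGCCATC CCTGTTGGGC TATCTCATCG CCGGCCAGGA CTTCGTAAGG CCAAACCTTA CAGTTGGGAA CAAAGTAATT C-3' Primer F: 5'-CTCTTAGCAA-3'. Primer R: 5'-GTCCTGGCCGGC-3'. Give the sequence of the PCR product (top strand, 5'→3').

5'-CTCTTAGCAATTCTAAAGGCGCGCCATCCCTGTTGGGCTATCTCATCGCCGGCCAGGAC-3'

The forward primer matches the template at positions 23–32.
Taking the reverse complement of GTCCTGGCCGGC gives GCCGGCCAGGAC, found at positions 70–81 on the template; the primer anneals here to the top strand with its 3' end pointing upstream.
The product is the template from position 23 through 81 (59 bp).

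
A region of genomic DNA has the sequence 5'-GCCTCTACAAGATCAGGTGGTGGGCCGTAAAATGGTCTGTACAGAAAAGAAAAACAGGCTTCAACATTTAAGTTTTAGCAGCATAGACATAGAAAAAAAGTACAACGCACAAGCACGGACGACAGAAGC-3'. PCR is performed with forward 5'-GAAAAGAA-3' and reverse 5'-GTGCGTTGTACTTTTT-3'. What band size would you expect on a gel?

67 bp

The forward primer matches the template at positions 44–51.
Taking the reverse complement of GTGCGTTGTACTTTTT gives AAAAAGTACAACGCAC, found at positions 95–110 on the template; the primer anneals here to the top strand with its 3' end pointing upstream.
Amplicon spans positions 44–110: 67 bp.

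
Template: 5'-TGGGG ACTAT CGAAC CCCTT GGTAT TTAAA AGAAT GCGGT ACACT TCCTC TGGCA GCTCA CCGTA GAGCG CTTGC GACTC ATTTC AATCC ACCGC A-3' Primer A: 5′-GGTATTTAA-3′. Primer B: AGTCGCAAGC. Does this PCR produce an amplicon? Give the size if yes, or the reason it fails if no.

Yes — a 59 bp product.

Primer A (GGTATTTAA) matches the top strand at positions 21–29; it acts as a forward primer.
Primer B's reverse complement is GCTTGCGACT, matching the top strand at positions 70–79; it acts as a reverse primer.
The 3' ends face each other across positions 21–79, giving a 59 bp product.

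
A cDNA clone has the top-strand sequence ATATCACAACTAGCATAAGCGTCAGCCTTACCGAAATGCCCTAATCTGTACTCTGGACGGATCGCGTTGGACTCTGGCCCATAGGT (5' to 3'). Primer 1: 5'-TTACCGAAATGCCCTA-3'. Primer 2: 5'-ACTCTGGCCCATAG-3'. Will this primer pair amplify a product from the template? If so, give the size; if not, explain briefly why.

No product — both primers anneal to the same strand and extend in the same direction.

Primer 1 (TTACCGAAATGCCCTA) matches the top strand at positions 28–43 (3' end points downstream).
Primer 2 (ACTCTGGCCCATAG) also matches the top strand directly, at positions 71–84 — its reverse complement CTATGGGCCAGAGT is not present.
Both primers anneal to the bottom strand with 3' ends pointing the same way, so neither can prime synthesis back toward the other.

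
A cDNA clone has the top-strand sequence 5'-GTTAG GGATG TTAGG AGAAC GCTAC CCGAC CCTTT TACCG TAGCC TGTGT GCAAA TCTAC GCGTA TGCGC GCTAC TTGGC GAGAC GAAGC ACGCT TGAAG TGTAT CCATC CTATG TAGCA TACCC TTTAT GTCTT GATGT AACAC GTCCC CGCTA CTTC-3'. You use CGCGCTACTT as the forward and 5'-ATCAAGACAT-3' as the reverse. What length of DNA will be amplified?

Scanning the template, CGCGCTACTT occurs at positions 68–77; this primer anneals to the bottom strand there with its 3' end pointing downstream.
Reverse complement of the reverse primer: ATGTCTTGAT. This occurs on the top strand at positions 129–138.
The product runs from position 68 to position 138, so its length is 138 − 68 + 1 = 71 bp.

71 bp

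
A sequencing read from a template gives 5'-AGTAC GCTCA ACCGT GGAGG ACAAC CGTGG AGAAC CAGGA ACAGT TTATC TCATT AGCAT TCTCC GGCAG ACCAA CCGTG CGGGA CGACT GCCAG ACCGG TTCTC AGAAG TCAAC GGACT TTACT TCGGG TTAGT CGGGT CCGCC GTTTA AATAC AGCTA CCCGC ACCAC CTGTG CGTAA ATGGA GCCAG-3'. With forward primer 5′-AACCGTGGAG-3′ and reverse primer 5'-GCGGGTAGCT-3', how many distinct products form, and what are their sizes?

The forward primer AACCGTGGAG matches the top strand at positions 10–19, 23–32.
The reverse primer's reverse complement is AGCTACCCGC, matching at positions 156–165.
Each forward site pairs with the reverse site to give a product ending at position 165: sizes 156, 143 bp.

Two products: 156 bp, 143 bp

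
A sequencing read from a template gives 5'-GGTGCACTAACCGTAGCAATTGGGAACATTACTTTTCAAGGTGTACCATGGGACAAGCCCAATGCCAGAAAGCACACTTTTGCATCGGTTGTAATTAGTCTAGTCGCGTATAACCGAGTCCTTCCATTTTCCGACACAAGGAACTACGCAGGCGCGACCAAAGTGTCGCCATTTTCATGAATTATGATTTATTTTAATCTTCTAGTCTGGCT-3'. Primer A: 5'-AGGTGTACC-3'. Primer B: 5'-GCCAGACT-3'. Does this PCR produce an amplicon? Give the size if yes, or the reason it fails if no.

Yes — a 173 bp product.

Primer A (AGGTGTACC) matches the top strand at positions 39–47; it acts as a forward primer.
Primer B's reverse complement is AGTCTGGC, matching the top strand at positions 204–211; it acts as a reverse primer.
The 3' ends face each other across positions 39–211, giving a 173 bp product.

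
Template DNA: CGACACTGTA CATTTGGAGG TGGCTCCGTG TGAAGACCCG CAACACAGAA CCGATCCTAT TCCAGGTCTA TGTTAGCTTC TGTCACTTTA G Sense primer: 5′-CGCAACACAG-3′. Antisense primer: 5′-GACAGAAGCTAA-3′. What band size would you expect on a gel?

Forward primer CGCAACACAG is found on the top strand at positions 39–48.
The reverse primer's reverse complement is TTAGCTTCTGTC, which matches the template at positions 73–84.
Product length = (reverse-primer end) − (forward-primer start) + 1 = 84 − 39 + 1 = 46 bp.

46 bp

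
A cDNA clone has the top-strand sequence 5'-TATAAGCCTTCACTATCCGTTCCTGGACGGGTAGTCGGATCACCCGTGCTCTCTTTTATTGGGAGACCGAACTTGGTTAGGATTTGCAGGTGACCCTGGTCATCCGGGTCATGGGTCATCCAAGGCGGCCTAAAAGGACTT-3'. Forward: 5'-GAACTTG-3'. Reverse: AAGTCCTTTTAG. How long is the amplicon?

Forward primer GAACTTG is found on the top strand at positions 69–75.
The reverse primer's reverse complement is CTAAAAGGACTT, which matches the template at positions 130–141.
The product runs from position 69 to position 141, so its length is 141 − 69 + 1 = 73 bp.

73 bp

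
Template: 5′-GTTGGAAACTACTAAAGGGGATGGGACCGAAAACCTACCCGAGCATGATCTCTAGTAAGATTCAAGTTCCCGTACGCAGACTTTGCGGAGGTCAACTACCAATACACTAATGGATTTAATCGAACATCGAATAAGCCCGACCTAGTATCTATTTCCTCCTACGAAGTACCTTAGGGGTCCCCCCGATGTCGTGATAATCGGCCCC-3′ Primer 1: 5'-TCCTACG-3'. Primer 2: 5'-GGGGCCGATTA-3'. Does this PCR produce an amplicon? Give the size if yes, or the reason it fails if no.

Yes — a 49 bp product.

Primer 1 (TCCTACG) matches the top strand at positions 157–163; it acts as a forward primer.
Primer 2's reverse complement is TAATCGGCCCC, matching the top strand at positions 195–205; it acts as a reverse primer.
The 3' ends face each other across positions 157–205, giving a 49 bp product.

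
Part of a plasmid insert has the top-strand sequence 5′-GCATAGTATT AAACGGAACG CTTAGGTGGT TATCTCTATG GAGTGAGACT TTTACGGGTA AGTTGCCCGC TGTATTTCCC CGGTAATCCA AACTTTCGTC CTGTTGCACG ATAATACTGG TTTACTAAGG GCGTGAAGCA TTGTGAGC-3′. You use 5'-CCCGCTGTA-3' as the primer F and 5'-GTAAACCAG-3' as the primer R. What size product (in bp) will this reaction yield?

60 bp

Scanning the template, CCCGCTGTA occurs at positions 66–74; this primer anneals to the bottom strand there with its 3' end pointing downstream.
The reverse primer's reverse complement is CTGGTTTAC, which matches the template at positions 117–125.
Amplicon spans positions 66–125: 60 bp.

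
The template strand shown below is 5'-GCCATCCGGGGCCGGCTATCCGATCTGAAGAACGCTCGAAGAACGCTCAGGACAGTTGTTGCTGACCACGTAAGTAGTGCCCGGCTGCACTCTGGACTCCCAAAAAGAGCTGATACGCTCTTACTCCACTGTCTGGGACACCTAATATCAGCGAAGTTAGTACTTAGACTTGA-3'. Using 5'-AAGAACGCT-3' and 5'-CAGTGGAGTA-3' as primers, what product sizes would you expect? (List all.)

The forward primer AAGAACGCT matches the top strand at positions 28–36, 39–47.
The reverse primer's reverse complement is TACTCCACTG, matching at positions 122–131.
Each forward site pairs with the reverse site to give a product ending at position 131: sizes 104, 93 bp.

104 bp, 93 bp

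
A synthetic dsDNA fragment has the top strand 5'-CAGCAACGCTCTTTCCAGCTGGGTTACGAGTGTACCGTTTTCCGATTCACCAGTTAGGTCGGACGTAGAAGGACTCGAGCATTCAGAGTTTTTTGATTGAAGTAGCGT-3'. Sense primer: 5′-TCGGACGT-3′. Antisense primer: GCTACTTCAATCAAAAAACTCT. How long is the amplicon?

Scanning the template, TCGGACGT occurs at positions 59–66; this primer anneals to the bottom strand there with its 3' end pointing downstream.
The reverse primer's reverse complement is AGAGTTTTTTGATTGAAGTAGC, which matches the template at positions 85–106.
The product runs from position 59 to position 106, so its length is 106 − 59 + 1 = 48 bp.

48 bp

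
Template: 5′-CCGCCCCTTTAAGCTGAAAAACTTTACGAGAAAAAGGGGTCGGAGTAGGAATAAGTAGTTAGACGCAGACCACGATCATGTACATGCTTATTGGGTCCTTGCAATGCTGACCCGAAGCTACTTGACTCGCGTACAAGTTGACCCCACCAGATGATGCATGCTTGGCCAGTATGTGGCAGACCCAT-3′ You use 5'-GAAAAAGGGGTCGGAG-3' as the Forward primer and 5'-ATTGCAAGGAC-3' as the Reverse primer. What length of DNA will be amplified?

76 bp

Forward primer GAAAAAGGGGTCGGAG is found on the top strand at positions 30–45.
Taking the reverse complement of ATTGCAAGGAC gives GTCCTTGCAAT, found at positions 95–105 on the template; the primer anneals here to the top strand with its 3' end pointing upstream.
Amplicon spans positions 30–105: 76 bp.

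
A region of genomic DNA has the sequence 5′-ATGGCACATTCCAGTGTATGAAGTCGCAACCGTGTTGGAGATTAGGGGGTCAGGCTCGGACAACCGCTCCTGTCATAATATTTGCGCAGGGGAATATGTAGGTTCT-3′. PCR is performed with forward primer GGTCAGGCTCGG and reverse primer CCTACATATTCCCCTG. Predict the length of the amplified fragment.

55 bp

Scanning the template, GGTCAGGCTCGG occurs at positions 48–59; this primer anneals to the bottom strand there with its 3' end pointing downstream.
Reverse complement of the reverse primer: CAGGGGAATATGTAGG. This occurs on the top strand at positions 87–102.
Amplicon spans positions 48–102: 55 bp.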